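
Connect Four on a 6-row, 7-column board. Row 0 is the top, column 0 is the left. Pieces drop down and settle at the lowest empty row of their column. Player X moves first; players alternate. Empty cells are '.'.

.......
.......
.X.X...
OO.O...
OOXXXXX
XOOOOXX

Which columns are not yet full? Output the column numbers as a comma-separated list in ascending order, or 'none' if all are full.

Answer: 0,1,2,3,4,5,6

Derivation:
col 0: top cell = '.' → open
col 1: top cell = '.' → open
col 2: top cell = '.' → open
col 3: top cell = '.' → open
col 4: top cell = '.' → open
col 5: top cell = '.' → open
col 6: top cell = '.' → open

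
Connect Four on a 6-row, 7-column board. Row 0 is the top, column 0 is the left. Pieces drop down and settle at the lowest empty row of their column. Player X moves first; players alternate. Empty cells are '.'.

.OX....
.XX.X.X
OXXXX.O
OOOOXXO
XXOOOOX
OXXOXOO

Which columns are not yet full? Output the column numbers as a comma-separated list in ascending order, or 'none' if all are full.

Answer: 0,3,4,5,6

Derivation:
col 0: top cell = '.' → open
col 1: top cell = 'O' → FULL
col 2: top cell = 'X' → FULL
col 3: top cell = '.' → open
col 4: top cell = '.' → open
col 5: top cell = '.' → open
col 6: top cell = '.' → open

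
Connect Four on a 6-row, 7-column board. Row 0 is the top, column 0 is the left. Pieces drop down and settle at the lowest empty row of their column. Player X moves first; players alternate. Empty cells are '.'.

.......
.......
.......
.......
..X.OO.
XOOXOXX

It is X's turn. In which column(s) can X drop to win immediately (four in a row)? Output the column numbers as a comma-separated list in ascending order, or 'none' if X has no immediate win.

Answer: none

Derivation:
col 0: drop X → no win
col 1: drop X → no win
col 2: drop X → no win
col 3: drop X → no win
col 4: drop X → no win
col 5: drop X → no win
col 6: drop X → no win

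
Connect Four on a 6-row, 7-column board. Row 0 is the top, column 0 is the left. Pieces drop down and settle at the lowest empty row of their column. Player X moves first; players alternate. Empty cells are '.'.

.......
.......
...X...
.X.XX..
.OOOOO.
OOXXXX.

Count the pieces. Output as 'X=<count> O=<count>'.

X=8 O=7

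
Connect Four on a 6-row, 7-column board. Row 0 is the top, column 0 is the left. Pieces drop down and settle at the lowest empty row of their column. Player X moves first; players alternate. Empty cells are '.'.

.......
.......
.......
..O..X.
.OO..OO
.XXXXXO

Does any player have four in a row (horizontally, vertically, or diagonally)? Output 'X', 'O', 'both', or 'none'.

X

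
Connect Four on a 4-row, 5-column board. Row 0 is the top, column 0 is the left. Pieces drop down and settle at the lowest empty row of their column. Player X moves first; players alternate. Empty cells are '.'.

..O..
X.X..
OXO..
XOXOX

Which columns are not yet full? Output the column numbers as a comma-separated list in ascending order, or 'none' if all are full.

col 0: top cell = '.' → open
col 1: top cell = '.' → open
col 2: top cell = 'O' → FULL
col 3: top cell = '.' → open
col 4: top cell = '.' → open

Answer: 0,1,3,4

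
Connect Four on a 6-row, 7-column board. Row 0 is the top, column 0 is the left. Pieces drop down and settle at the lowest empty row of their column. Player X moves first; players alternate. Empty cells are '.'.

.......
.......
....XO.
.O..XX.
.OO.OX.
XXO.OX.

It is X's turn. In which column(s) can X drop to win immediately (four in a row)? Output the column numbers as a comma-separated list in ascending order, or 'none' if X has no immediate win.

col 0: drop X → no win
col 1: drop X → no win
col 2: drop X → no win
col 3: drop X → no win
col 4: drop X → no win
col 5: drop X → no win
col 6: drop X → no win

Answer: none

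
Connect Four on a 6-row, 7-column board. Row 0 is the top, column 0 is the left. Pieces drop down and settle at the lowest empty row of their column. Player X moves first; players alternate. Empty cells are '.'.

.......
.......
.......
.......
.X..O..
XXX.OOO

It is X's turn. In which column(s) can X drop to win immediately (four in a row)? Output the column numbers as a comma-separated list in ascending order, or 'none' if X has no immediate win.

col 0: drop X → no win
col 1: drop X → no win
col 2: drop X → no win
col 3: drop X → WIN!
col 4: drop X → no win
col 5: drop X → no win
col 6: drop X → no win

Answer: 3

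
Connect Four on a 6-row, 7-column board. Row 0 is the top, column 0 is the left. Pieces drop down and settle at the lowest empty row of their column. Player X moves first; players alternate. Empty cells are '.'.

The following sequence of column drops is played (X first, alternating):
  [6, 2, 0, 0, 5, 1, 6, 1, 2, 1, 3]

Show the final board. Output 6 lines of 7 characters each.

Answer: .......
.......
.......
.O.....
OOX...X
XOOX.XX

Derivation:
Move 1: X drops in col 6, lands at row 5
Move 2: O drops in col 2, lands at row 5
Move 3: X drops in col 0, lands at row 5
Move 4: O drops in col 0, lands at row 4
Move 5: X drops in col 5, lands at row 5
Move 6: O drops in col 1, lands at row 5
Move 7: X drops in col 6, lands at row 4
Move 8: O drops in col 1, lands at row 4
Move 9: X drops in col 2, lands at row 4
Move 10: O drops in col 1, lands at row 3
Move 11: X drops in col 3, lands at row 5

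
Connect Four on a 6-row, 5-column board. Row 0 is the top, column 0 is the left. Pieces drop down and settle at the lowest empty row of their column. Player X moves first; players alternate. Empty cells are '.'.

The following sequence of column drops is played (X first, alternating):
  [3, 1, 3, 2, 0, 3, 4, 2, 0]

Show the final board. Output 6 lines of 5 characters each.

Answer: .....
.....
.....
...O.
X.OX.
XOOXX

Derivation:
Move 1: X drops in col 3, lands at row 5
Move 2: O drops in col 1, lands at row 5
Move 3: X drops in col 3, lands at row 4
Move 4: O drops in col 2, lands at row 5
Move 5: X drops in col 0, lands at row 5
Move 6: O drops in col 3, lands at row 3
Move 7: X drops in col 4, lands at row 5
Move 8: O drops in col 2, lands at row 4
Move 9: X drops in col 0, lands at row 4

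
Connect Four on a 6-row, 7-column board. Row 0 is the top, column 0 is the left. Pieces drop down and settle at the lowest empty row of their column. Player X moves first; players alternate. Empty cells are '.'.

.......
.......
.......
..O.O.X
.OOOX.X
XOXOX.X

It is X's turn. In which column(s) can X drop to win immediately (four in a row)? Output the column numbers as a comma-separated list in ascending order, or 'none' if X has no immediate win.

Answer: 6

Derivation:
col 0: drop X → no win
col 1: drop X → no win
col 2: drop X → no win
col 3: drop X → no win
col 4: drop X → no win
col 5: drop X → no win
col 6: drop X → WIN!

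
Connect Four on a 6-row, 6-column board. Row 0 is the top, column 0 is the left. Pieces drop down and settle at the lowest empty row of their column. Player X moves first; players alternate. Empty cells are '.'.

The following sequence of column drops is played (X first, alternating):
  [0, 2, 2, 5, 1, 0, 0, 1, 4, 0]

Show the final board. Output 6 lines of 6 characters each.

Answer: ......
......
O.....
X.....
OOX...
XXO.XO

Derivation:
Move 1: X drops in col 0, lands at row 5
Move 2: O drops in col 2, lands at row 5
Move 3: X drops in col 2, lands at row 4
Move 4: O drops in col 5, lands at row 5
Move 5: X drops in col 1, lands at row 5
Move 6: O drops in col 0, lands at row 4
Move 7: X drops in col 0, lands at row 3
Move 8: O drops in col 1, lands at row 4
Move 9: X drops in col 4, lands at row 5
Move 10: O drops in col 0, lands at row 2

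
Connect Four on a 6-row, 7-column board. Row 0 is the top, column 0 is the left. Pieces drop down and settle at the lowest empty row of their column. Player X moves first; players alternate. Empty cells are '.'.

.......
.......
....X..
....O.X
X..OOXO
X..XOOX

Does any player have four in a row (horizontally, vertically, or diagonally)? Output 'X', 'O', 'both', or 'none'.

none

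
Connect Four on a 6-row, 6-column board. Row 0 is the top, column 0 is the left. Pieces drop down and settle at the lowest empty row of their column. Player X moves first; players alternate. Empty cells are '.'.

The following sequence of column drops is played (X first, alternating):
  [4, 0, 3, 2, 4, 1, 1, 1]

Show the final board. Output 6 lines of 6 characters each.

Move 1: X drops in col 4, lands at row 5
Move 2: O drops in col 0, lands at row 5
Move 3: X drops in col 3, lands at row 5
Move 4: O drops in col 2, lands at row 5
Move 5: X drops in col 4, lands at row 4
Move 6: O drops in col 1, lands at row 5
Move 7: X drops in col 1, lands at row 4
Move 8: O drops in col 1, lands at row 3

Answer: ......
......
......
.O....
.X..X.
OOOXX.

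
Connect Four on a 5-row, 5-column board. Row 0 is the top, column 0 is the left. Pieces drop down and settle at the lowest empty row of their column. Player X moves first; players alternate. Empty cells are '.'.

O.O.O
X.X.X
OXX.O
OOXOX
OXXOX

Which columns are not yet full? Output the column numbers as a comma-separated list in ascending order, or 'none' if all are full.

col 0: top cell = 'O' → FULL
col 1: top cell = '.' → open
col 2: top cell = 'O' → FULL
col 3: top cell = '.' → open
col 4: top cell = 'O' → FULL

Answer: 1,3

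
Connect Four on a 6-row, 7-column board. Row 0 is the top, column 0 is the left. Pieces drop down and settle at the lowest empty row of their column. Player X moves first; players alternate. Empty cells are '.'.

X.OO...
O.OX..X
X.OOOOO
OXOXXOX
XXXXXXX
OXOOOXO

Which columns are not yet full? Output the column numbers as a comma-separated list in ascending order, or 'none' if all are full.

Answer: 1,4,5,6

Derivation:
col 0: top cell = 'X' → FULL
col 1: top cell = '.' → open
col 2: top cell = 'O' → FULL
col 3: top cell = 'O' → FULL
col 4: top cell = '.' → open
col 5: top cell = '.' → open
col 6: top cell = '.' → open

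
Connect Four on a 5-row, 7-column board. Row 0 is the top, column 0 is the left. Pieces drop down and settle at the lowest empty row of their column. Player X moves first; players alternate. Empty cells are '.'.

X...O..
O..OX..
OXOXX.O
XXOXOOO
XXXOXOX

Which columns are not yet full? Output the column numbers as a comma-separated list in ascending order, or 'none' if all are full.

Answer: 1,2,3,5,6

Derivation:
col 0: top cell = 'X' → FULL
col 1: top cell = '.' → open
col 2: top cell = '.' → open
col 3: top cell = '.' → open
col 4: top cell = 'O' → FULL
col 5: top cell = '.' → open
col 6: top cell = '.' → open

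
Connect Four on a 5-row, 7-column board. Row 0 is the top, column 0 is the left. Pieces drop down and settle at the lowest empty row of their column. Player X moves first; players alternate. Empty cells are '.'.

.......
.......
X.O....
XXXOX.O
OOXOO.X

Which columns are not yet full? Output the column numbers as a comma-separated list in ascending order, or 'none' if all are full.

col 0: top cell = '.' → open
col 1: top cell = '.' → open
col 2: top cell = '.' → open
col 3: top cell = '.' → open
col 4: top cell = '.' → open
col 5: top cell = '.' → open
col 6: top cell = '.' → open

Answer: 0,1,2,3,4,5,6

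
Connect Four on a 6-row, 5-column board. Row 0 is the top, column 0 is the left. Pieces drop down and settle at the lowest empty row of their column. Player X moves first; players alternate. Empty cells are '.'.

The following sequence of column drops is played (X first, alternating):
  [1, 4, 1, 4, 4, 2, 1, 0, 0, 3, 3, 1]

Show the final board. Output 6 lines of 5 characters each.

Move 1: X drops in col 1, lands at row 5
Move 2: O drops in col 4, lands at row 5
Move 3: X drops in col 1, lands at row 4
Move 4: O drops in col 4, lands at row 4
Move 5: X drops in col 4, lands at row 3
Move 6: O drops in col 2, lands at row 5
Move 7: X drops in col 1, lands at row 3
Move 8: O drops in col 0, lands at row 5
Move 9: X drops in col 0, lands at row 4
Move 10: O drops in col 3, lands at row 5
Move 11: X drops in col 3, lands at row 4
Move 12: O drops in col 1, lands at row 2

Answer: .....
.....
.O...
.X..X
XX.XO
OXOOO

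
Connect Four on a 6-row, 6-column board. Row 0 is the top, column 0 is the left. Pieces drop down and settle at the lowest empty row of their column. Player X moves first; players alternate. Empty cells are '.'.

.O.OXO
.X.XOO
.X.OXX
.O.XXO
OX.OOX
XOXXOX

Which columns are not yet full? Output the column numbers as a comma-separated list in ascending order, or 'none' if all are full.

Answer: 0,2

Derivation:
col 0: top cell = '.' → open
col 1: top cell = 'O' → FULL
col 2: top cell = '.' → open
col 3: top cell = 'O' → FULL
col 4: top cell = 'X' → FULL
col 5: top cell = 'O' → FULL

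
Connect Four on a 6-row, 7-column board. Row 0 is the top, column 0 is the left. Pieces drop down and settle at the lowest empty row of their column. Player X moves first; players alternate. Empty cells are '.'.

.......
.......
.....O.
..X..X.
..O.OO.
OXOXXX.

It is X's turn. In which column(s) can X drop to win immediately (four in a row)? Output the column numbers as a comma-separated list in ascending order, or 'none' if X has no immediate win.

Answer: 6

Derivation:
col 0: drop X → no win
col 1: drop X → no win
col 2: drop X → no win
col 3: drop X → no win
col 4: drop X → no win
col 5: drop X → no win
col 6: drop X → WIN!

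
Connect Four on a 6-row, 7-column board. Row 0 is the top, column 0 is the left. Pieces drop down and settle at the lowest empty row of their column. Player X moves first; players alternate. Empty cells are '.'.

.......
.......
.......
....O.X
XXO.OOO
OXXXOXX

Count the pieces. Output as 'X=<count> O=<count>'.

X=8 O=7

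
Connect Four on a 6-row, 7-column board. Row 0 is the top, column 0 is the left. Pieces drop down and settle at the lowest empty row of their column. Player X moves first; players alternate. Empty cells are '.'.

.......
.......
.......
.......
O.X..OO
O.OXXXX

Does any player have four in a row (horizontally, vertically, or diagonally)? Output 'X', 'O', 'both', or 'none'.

X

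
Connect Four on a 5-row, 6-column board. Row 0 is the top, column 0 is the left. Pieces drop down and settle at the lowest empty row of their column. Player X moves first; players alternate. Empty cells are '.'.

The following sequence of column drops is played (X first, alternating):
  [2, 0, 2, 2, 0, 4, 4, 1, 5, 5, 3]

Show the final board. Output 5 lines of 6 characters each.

Move 1: X drops in col 2, lands at row 4
Move 2: O drops in col 0, lands at row 4
Move 3: X drops in col 2, lands at row 3
Move 4: O drops in col 2, lands at row 2
Move 5: X drops in col 0, lands at row 3
Move 6: O drops in col 4, lands at row 4
Move 7: X drops in col 4, lands at row 3
Move 8: O drops in col 1, lands at row 4
Move 9: X drops in col 5, lands at row 4
Move 10: O drops in col 5, lands at row 3
Move 11: X drops in col 3, lands at row 4

Answer: ......
......
..O...
X.X.XO
OOXXOX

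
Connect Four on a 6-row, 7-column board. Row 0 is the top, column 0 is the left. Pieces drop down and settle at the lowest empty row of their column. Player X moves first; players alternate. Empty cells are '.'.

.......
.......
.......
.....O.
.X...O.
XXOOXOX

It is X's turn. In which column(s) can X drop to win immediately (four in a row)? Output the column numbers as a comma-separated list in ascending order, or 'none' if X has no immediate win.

col 0: drop X → no win
col 1: drop X → no win
col 2: drop X → no win
col 3: drop X → no win
col 4: drop X → no win
col 5: drop X → no win
col 6: drop X → no win

Answer: none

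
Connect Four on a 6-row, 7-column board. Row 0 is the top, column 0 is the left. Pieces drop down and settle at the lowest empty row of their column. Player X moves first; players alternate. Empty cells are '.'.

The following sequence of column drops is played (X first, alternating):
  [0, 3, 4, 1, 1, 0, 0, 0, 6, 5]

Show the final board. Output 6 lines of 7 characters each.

Move 1: X drops in col 0, lands at row 5
Move 2: O drops in col 3, lands at row 5
Move 3: X drops in col 4, lands at row 5
Move 4: O drops in col 1, lands at row 5
Move 5: X drops in col 1, lands at row 4
Move 6: O drops in col 0, lands at row 4
Move 7: X drops in col 0, lands at row 3
Move 8: O drops in col 0, lands at row 2
Move 9: X drops in col 6, lands at row 5
Move 10: O drops in col 5, lands at row 5

Answer: .......
.......
O......
X......
OX.....
XO.OXOX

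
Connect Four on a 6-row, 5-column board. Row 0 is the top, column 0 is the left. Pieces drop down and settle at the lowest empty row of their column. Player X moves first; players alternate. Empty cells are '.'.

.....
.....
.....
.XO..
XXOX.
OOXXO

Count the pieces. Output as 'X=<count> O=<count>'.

X=6 O=5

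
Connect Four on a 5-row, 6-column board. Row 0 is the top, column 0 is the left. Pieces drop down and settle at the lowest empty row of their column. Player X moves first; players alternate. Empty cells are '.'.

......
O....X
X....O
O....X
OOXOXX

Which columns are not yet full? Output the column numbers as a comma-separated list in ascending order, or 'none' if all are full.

col 0: top cell = '.' → open
col 1: top cell = '.' → open
col 2: top cell = '.' → open
col 3: top cell = '.' → open
col 4: top cell = '.' → open
col 5: top cell = '.' → open

Answer: 0,1,2,3,4,5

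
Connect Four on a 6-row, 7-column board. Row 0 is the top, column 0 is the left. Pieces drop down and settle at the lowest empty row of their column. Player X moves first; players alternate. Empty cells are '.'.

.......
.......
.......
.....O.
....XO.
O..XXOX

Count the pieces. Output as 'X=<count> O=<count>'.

X=4 O=4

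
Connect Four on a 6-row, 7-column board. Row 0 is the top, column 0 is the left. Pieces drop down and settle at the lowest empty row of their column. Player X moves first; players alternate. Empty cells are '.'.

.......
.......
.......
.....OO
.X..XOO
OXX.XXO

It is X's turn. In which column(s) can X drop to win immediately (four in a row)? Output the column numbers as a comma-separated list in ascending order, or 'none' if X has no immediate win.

Answer: 3

Derivation:
col 0: drop X → no win
col 1: drop X → no win
col 2: drop X → no win
col 3: drop X → WIN!
col 4: drop X → no win
col 5: drop X → no win
col 6: drop X → no win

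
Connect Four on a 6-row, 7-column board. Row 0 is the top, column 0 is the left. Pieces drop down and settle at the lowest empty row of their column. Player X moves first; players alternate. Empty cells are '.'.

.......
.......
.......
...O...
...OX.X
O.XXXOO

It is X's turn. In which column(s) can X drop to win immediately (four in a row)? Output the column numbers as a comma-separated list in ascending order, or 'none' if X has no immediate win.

Answer: 1

Derivation:
col 0: drop X → no win
col 1: drop X → WIN!
col 2: drop X → no win
col 3: drop X → no win
col 4: drop X → no win
col 5: drop X → no win
col 6: drop X → no win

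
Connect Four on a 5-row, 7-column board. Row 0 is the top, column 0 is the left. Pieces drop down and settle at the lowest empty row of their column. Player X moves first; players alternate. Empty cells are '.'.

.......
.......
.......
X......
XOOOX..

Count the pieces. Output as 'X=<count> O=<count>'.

X=3 O=3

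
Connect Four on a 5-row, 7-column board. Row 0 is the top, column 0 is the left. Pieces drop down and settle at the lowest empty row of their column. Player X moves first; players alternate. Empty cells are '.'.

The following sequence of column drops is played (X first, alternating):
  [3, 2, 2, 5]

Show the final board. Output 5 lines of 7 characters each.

Answer: .......
.......
.......
..X....
..OX.O.

Derivation:
Move 1: X drops in col 3, lands at row 4
Move 2: O drops in col 2, lands at row 4
Move 3: X drops in col 2, lands at row 3
Move 4: O drops in col 5, lands at row 4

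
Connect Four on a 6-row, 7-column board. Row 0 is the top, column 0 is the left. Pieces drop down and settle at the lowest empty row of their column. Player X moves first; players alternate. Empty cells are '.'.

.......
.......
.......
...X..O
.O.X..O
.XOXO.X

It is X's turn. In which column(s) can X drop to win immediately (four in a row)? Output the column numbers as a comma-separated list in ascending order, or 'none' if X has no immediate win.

col 0: drop X → no win
col 1: drop X → no win
col 2: drop X → no win
col 3: drop X → WIN!
col 4: drop X → no win
col 5: drop X → no win
col 6: drop X → no win

Answer: 3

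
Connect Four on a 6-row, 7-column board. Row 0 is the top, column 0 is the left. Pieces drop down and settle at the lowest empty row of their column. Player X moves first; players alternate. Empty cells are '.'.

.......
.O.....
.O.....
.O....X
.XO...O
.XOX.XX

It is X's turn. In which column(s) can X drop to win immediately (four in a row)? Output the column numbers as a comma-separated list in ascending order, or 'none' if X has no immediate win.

Answer: 4

Derivation:
col 0: drop X → no win
col 1: drop X → no win
col 2: drop X → no win
col 3: drop X → no win
col 4: drop X → WIN!
col 5: drop X → no win
col 6: drop X → no win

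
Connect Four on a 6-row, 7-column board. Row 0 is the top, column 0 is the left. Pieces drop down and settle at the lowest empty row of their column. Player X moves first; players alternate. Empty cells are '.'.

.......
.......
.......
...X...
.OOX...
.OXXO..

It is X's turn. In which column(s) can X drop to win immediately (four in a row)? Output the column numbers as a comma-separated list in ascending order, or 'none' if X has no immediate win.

col 0: drop X → no win
col 1: drop X → no win
col 2: drop X → no win
col 3: drop X → WIN!
col 4: drop X → no win
col 5: drop X → no win
col 6: drop X → no win

Answer: 3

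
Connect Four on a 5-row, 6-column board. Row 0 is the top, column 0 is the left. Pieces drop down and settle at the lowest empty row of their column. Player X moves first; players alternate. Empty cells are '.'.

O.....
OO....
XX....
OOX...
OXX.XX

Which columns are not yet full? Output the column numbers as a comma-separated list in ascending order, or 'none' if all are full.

Answer: 1,2,3,4,5

Derivation:
col 0: top cell = 'O' → FULL
col 1: top cell = '.' → open
col 2: top cell = '.' → open
col 3: top cell = '.' → open
col 4: top cell = '.' → open
col 5: top cell = '.' → open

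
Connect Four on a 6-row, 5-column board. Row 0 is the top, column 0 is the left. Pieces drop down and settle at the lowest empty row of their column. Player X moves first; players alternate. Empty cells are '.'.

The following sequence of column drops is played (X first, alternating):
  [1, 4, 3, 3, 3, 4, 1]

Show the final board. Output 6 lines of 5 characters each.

Move 1: X drops in col 1, lands at row 5
Move 2: O drops in col 4, lands at row 5
Move 3: X drops in col 3, lands at row 5
Move 4: O drops in col 3, lands at row 4
Move 5: X drops in col 3, lands at row 3
Move 6: O drops in col 4, lands at row 4
Move 7: X drops in col 1, lands at row 4

Answer: .....
.....
.....
...X.
.X.OO
.X.XO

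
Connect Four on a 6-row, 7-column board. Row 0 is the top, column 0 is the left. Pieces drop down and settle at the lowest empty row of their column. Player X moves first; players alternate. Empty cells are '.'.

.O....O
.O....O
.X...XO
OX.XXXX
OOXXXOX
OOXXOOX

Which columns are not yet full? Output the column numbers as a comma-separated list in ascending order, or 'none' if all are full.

col 0: top cell = '.' → open
col 1: top cell = 'O' → FULL
col 2: top cell = '.' → open
col 3: top cell = '.' → open
col 4: top cell = '.' → open
col 5: top cell = '.' → open
col 6: top cell = 'O' → FULL

Answer: 0,2,3,4,5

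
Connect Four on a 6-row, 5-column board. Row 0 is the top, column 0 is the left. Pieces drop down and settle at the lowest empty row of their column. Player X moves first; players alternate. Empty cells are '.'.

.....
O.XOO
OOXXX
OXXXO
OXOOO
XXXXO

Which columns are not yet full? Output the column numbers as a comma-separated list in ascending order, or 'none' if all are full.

Answer: 0,1,2,3,4

Derivation:
col 0: top cell = '.' → open
col 1: top cell = '.' → open
col 2: top cell = '.' → open
col 3: top cell = '.' → open
col 4: top cell = '.' → open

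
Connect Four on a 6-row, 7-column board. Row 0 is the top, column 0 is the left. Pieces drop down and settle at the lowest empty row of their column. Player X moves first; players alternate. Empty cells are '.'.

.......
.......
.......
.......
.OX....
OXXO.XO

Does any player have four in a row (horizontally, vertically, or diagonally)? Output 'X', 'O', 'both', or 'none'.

none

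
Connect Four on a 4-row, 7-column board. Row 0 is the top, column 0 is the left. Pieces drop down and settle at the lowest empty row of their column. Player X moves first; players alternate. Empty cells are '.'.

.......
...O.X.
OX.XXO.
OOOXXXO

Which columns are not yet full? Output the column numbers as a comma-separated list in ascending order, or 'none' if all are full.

col 0: top cell = '.' → open
col 1: top cell = '.' → open
col 2: top cell = '.' → open
col 3: top cell = '.' → open
col 4: top cell = '.' → open
col 5: top cell = '.' → open
col 6: top cell = '.' → open

Answer: 0,1,2,3,4,5,6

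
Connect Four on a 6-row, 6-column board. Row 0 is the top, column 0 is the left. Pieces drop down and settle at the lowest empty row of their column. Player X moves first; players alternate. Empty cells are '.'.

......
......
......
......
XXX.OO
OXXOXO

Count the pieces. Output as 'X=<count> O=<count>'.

X=6 O=5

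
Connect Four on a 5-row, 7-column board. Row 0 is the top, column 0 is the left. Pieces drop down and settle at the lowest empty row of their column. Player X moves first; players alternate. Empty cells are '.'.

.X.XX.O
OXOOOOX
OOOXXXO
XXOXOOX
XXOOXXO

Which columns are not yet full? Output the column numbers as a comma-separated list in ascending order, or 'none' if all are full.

Answer: 0,2,5

Derivation:
col 0: top cell = '.' → open
col 1: top cell = 'X' → FULL
col 2: top cell = '.' → open
col 3: top cell = 'X' → FULL
col 4: top cell = 'X' → FULL
col 5: top cell = '.' → open
col 6: top cell = 'O' → FULL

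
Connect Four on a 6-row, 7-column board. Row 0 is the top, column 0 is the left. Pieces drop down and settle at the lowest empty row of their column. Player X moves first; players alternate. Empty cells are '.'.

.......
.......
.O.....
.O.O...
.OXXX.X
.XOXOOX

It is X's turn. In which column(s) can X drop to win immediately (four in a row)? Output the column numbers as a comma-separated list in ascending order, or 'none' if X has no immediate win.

Answer: 5

Derivation:
col 0: drop X → no win
col 1: drop X → no win
col 2: drop X → no win
col 3: drop X → no win
col 4: drop X → no win
col 5: drop X → WIN!
col 6: drop X → no win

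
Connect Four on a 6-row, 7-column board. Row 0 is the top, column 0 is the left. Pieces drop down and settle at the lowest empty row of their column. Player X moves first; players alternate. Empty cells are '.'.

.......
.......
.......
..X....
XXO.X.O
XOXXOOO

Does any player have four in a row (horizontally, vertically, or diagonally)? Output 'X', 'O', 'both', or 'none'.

none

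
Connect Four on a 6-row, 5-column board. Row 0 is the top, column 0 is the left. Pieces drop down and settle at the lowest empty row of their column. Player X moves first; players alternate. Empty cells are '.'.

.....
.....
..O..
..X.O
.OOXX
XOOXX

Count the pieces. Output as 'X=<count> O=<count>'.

X=6 O=6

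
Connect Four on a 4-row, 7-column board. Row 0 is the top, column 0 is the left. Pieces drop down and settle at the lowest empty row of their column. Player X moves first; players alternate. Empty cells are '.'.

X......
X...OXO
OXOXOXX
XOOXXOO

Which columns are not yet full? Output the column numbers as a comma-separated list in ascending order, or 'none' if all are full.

Answer: 1,2,3,4,5,6

Derivation:
col 0: top cell = 'X' → FULL
col 1: top cell = '.' → open
col 2: top cell = '.' → open
col 3: top cell = '.' → open
col 4: top cell = '.' → open
col 5: top cell = '.' → open
col 6: top cell = '.' → open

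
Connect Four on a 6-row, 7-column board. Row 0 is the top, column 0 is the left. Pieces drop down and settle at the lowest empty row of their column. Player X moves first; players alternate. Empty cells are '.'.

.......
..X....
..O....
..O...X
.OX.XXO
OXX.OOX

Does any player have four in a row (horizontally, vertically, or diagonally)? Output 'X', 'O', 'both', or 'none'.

none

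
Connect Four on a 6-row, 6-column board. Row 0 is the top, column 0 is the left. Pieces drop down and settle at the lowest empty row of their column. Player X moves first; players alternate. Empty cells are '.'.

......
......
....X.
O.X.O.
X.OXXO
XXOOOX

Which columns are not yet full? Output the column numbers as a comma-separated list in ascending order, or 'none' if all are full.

col 0: top cell = '.' → open
col 1: top cell = '.' → open
col 2: top cell = '.' → open
col 3: top cell = '.' → open
col 4: top cell = '.' → open
col 5: top cell = '.' → open

Answer: 0,1,2,3,4,5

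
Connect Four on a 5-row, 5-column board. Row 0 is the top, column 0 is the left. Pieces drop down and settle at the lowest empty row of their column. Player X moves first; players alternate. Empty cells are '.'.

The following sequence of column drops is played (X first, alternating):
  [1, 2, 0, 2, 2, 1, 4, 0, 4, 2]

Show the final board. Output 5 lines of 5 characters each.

Move 1: X drops in col 1, lands at row 4
Move 2: O drops in col 2, lands at row 4
Move 3: X drops in col 0, lands at row 4
Move 4: O drops in col 2, lands at row 3
Move 5: X drops in col 2, lands at row 2
Move 6: O drops in col 1, lands at row 3
Move 7: X drops in col 4, lands at row 4
Move 8: O drops in col 0, lands at row 3
Move 9: X drops in col 4, lands at row 3
Move 10: O drops in col 2, lands at row 1

Answer: .....
..O..
..X..
OOO.X
XXO.X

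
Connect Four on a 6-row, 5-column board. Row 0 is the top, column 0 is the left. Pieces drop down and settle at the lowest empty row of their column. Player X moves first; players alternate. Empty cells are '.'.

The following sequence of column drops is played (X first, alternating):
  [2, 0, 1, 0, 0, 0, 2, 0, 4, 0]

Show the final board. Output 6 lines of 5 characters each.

Move 1: X drops in col 2, lands at row 5
Move 2: O drops in col 0, lands at row 5
Move 3: X drops in col 1, lands at row 5
Move 4: O drops in col 0, lands at row 4
Move 5: X drops in col 0, lands at row 3
Move 6: O drops in col 0, lands at row 2
Move 7: X drops in col 2, lands at row 4
Move 8: O drops in col 0, lands at row 1
Move 9: X drops in col 4, lands at row 5
Move 10: O drops in col 0, lands at row 0

Answer: O....
O....
O....
X....
O.X..
OXX.X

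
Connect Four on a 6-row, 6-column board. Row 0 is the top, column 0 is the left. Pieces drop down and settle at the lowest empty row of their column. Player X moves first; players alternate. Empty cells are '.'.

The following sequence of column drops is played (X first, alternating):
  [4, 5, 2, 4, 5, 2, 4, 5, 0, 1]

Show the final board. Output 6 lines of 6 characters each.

Answer: ......
......
......
....XO
..O.OX
XOX.XO

Derivation:
Move 1: X drops in col 4, lands at row 5
Move 2: O drops in col 5, lands at row 5
Move 3: X drops in col 2, lands at row 5
Move 4: O drops in col 4, lands at row 4
Move 5: X drops in col 5, lands at row 4
Move 6: O drops in col 2, lands at row 4
Move 7: X drops in col 4, lands at row 3
Move 8: O drops in col 5, lands at row 3
Move 9: X drops in col 0, lands at row 5
Move 10: O drops in col 1, lands at row 5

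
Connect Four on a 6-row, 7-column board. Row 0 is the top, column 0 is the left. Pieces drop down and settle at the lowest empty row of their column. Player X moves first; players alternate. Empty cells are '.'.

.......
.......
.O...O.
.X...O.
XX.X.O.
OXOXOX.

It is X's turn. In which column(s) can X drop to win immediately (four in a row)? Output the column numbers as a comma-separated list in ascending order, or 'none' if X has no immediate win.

Answer: 2

Derivation:
col 0: drop X → no win
col 1: drop X → no win
col 2: drop X → WIN!
col 3: drop X → no win
col 4: drop X → no win
col 5: drop X → no win
col 6: drop X → no win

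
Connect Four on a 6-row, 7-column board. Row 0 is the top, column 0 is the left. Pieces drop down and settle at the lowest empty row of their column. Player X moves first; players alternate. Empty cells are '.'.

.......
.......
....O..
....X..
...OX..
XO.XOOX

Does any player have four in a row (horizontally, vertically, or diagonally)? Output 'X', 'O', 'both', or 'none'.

none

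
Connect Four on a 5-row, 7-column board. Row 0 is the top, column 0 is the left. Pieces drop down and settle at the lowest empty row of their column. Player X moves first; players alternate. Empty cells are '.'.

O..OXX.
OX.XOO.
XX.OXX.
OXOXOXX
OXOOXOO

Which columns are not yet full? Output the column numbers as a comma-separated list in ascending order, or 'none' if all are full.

col 0: top cell = 'O' → FULL
col 1: top cell = '.' → open
col 2: top cell = '.' → open
col 3: top cell = 'O' → FULL
col 4: top cell = 'X' → FULL
col 5: top cell = 'X' → FULL
col 6: top cell = '.' → open

Answer: 1,2,6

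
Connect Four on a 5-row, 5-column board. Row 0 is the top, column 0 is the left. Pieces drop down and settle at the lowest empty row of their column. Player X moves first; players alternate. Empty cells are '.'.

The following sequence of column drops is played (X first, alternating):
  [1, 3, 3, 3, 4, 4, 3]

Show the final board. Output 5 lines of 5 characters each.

Answer: .....
...X.
...O.
...XO
.X.OX

Derivation:
Move 1: X drops in col 1, lands at row 4
Move 2: O drops in col 3, lands at row 4
Move 3: X drops in col 3, lands at row 3
Move 4: O drops in col 3, lands at row 2
Move 5: X drops in col 4, lands at row 4
Move 6: O drops in col 4, lands at row 3
Move 7: X drops in col 3, lands at row 1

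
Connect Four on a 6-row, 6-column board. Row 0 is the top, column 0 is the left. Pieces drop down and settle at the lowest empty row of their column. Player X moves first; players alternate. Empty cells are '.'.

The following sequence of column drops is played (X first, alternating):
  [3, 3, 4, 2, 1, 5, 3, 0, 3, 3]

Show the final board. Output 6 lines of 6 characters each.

Move 1: X drops in col 3, lands at row 5
Move 2: O drops in col 3, lands at row 4
Move 3: X drops in col 4, lands at row 5
Move 4: O drops in col 2, lands at row 5
Move 5: X drops in col 1, lands at row 5
Move 6: O drops in col 5, lands at row 5
Move 7: X drops in col 3, lands at row 3
Move 8: O drops in col 0, lands at row 5
Move 9: X drops in col 3, lands at row 2
Move 10: O drops in col 3, lands at row 1

Answer: ......
...O..
...X..
...X..
...O..
OXOXXO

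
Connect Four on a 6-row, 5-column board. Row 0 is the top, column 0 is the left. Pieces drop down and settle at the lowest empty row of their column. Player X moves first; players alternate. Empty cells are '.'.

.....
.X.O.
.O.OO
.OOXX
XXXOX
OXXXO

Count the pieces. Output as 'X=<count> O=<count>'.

X=10 O=9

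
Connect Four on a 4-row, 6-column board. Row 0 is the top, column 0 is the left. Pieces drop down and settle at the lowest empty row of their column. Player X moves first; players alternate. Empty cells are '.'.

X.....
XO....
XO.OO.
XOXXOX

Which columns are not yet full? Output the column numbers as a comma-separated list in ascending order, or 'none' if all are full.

col 0: top cell = 'X' → FULL
col 1: top cell = '.' → open
col 2: top cell = '.' → open
col 3: top cell = '.' → open
col 4: top cell = '.' → open
col 5: top cell = '.' → open

Answer: 1,2,3,4,5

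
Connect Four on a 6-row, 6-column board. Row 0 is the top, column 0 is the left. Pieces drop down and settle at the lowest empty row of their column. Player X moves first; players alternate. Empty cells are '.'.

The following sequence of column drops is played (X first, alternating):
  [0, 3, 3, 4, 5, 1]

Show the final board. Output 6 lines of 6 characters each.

Move 1: X drops in col 0, lands at row 5
Move 2: O drops in col 3, lands at row 5
Move 3: X drops in col 3, lands at row 4
Move 4: O drops in col 4, lands at row 5
Move 5: X drops in col 5, lands at row 5
Move 6: O drops in col 1, lands at row 5

Answer: ......
......
......
......
...X..
XO.OOX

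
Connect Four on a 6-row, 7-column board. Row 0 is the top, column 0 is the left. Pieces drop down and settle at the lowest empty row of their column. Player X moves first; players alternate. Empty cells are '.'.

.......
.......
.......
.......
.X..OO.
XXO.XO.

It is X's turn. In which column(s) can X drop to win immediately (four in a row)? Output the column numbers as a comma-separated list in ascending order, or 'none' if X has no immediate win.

Answer: none

Derivation:
col 0: drop X → no win
col 1: drop X → no win
col 2: drop X → no win
col 3: drop X → no win
col 4: drop X → no win
col 5: drop X → no win
col 6: drop X → no win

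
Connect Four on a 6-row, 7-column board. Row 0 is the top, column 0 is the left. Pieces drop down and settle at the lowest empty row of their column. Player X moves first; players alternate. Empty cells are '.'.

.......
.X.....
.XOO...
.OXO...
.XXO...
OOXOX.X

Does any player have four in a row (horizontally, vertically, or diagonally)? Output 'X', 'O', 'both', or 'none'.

O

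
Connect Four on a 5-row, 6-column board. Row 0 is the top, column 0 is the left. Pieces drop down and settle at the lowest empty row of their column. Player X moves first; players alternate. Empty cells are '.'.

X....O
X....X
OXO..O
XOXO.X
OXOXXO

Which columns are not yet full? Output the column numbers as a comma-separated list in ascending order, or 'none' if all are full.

Answer: 1,2,3,4

Derivation:
col 0: top cell = 'X' → FULL
col 1: top cell = '.' → open
col 2: top cell = '.' → open
col 3: top cell = '.' → open
col 4: top cell = '.' → open
col 5: top cell = 'O' → FULL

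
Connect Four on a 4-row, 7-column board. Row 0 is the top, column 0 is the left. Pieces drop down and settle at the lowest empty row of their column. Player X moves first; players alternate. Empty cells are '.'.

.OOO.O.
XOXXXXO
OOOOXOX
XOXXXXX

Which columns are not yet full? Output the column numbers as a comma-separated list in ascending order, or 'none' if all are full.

Answer: 0,4,6

Derivation:
col 0: top cell = '.' → open
col 1: top cell = 'O' → FULL
col 2: top cell = 'O' → FULL
col 3: top cell = 'O' → FULL
col 4: top cell = '.' → open
col 5: top cell = 'O' → FULL
col 6: top cell = '.' → open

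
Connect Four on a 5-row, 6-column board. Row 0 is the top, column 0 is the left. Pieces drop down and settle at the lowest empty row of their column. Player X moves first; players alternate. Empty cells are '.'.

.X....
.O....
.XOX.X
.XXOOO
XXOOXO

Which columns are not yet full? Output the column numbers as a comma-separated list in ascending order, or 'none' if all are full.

col 0: top cell = '.' → open
col 1: top cell = 'X' → FULL
col 2: top cell = '.' → open
col 3: top cell = '.' → open
col 4: top cell = '.' → open
col 5: top cell = '.' → open

Answer: 0,2,3,4,5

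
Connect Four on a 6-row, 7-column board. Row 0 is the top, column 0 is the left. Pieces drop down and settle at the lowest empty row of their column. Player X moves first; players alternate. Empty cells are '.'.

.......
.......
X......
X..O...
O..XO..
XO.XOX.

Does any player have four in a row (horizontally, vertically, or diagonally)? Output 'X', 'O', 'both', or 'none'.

none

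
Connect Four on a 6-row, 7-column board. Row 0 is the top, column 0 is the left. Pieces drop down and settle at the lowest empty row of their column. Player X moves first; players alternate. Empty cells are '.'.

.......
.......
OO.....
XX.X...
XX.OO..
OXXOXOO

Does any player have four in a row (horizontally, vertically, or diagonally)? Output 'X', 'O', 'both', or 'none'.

none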